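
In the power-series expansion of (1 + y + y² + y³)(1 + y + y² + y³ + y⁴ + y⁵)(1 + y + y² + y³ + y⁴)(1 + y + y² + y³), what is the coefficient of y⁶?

59

(1 + y + y² + y³) has coefficients 1,1,1,1 for degrees 0…3.
(1 + y + y² + y³ + y⁴ + y⁵) has coefficients 1,1,1,1,1,1,0 for degrees 0…6.
Multiplying by (1 + y + y² + y³ + y⁴) gives running coefficients 1,2,3,4,5,5,4 for degrees 0…6.
Finally multiplying by (1 + y + y² + y³), the product of all factors after the first has coefficients 1,3,6,10,14,17,18 for degrees 0…6.
[y⁶] = 1·18 + 1·17 + 1·14 + 1·10 = 59.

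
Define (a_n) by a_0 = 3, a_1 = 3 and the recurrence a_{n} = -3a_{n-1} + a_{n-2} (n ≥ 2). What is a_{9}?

The ordinary generating function has denominator 1 + 3q - q^2.
Iterating the recurrence: a_0,…,a_{9} = 3, 3, -6, 21, -69, 228, -753, 2487, -8214, 27129.

27129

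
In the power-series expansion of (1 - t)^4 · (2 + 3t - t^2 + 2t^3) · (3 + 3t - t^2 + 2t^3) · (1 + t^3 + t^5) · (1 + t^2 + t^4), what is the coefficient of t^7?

(1 - t)^4 has coefficients 1,-4,6,-4,1 for degrees 0…4.
(2 + 3t - t^2 + 2t^3) has coefficients 2,3,-1,2,0,0,0,0 for degrees 0…7.
Multiplying by (3 + 3t - t^2 + 2t^3) gives running coefficients 6,15,4,4,13,-4,4,0 for degrees 0…7.
Multiplying by (1 + t^3 + t^5) gives running coefficients 6,15,4,10,28,6,23,17 for degrees 0…7.
Finally multiplying by (1 + t^2 + t^4), the product of all factors after the first has coefficients 6,15,10,25,38,31,55,33 for degrees 0…7.
[t^7] = 1·33 − 4·55 + 6·31 − 4·38 + 1·25 = -128.

-128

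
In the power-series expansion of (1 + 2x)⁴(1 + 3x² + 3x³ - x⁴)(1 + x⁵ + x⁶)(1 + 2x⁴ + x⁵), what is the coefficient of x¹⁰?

690

(1 + 2x)⁴ has coefficients 1,8,24,32,16 for degrees 0…4.
(1 + 3x² + 3x³ - x⁴) has coefficients 1,0,3,3,-1,0,0,0,0,0,0 for degrees 0…10.
Multiplying by (1 + x⁵ + x⁶) gives running coefficients 1,0,3,3,-1,1,1,3,6,2,-1 for degrees 0…10.
Finally multiplying by (1 + 2x⁴ + x⁵), the product of all factors after the first has coefficients 1,0,3,3,1,2,7,12,7,3,2 for degrees 0…10.
[x¹⁰] = 1·2 + 8·3 + 24·7 + 32·12 + 16·7 = 690.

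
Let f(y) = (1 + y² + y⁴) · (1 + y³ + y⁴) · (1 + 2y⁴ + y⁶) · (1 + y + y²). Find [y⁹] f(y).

(1 + y² + y⁴) has coefficients 1,0,1,0,1 for degrees 0…4.
(1 + y³ + y⁴) has coefficients 1,0,0,1,1,0,0,0,0,0 for degrees 0…9.
Multiplying by (1 + 2y⁴ + y⁶) gives running coefficients 1,0,0,1,3,0,1,2,2,1 for degrees 0…9.
Finally multiplying by (1 + y + y²), the product of all factors after the first has coefficients 1,1,1,1,4,4,4,3,5,5 for degrees 0…9.
[y⁹] = 1·5 + 1·3 + 1·4 = 12.

12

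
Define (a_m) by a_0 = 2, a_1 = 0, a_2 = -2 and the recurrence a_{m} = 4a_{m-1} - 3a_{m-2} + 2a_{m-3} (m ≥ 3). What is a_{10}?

-12162

The ordinary generating function has denominator 1 - 4x + 3x^2 - 2x^3.
Iterating the recurrence: a_0,…,a_{10} = 2, 0, -2, -4, -10, -32, -106, -348, -1138, -3720, -12162.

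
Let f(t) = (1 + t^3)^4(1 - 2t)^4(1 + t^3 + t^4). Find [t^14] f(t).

(1 + t^3)^4 has coefficients 1,0,0,4,0,0,6,0,0,4,0,0,1 for degrees 0…12.
(1 - 2t)^4 has coefficients 1,-8,24,-32,16,0,0,0,0,0,0,0,0,0,0 for degrees 0…14.
Finally multiplying by (1 + t^3 + t^4), the product of all factors after the first has coefficients 1,-8,24,-31,9,16,-8,-16,16,0,0,0,0,0,0 for degrees 0…14.
[t^14] = 1·0 + 4·0 + 6·16 + 4·16 + 1·24 = 184.

184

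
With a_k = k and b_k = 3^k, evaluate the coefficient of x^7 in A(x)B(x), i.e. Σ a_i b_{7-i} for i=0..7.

The convolution is the t^7 coefficient of A(t)B(t).
Σ = 0·2187 + 1·729 + 2·243 + 3·81 + 4·27 + 5·9 + 6·3 + 7·1 = 1636.

1636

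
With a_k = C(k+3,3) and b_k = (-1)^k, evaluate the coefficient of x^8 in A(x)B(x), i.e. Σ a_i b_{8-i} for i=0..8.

The convolution is the t^8 coefficient of A(t)B(t).
Σ = 1·1 + 4·(-1) + 10·1 + 20·(-1) + 35·1 + 56·(-1) + 84·1 + 120·(-1) + 165·1 = 95.

95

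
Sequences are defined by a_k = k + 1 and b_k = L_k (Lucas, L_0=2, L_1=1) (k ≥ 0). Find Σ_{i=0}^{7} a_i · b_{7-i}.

187

The convolution is the t^7 coefficient of A(t)B(t).
Σ = 1·29 + 2·18 + 3·11 + 4·7 + 5·4 + 6·3 + 7·1 + 8·2 = 187.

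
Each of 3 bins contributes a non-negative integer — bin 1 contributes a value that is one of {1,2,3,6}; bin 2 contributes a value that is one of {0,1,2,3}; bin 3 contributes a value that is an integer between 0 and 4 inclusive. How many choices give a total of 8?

The generating function for the choices is (q + q² + q³ + q⁶)·(1 + q + q² + q³)·(1 + q + q² + q³ + q⁴); the count is [q⁸].
(q + q² + q³ + q⁶) has coefficients 0,1,1,1,0,0,1 for degrees 0…6.
(1 + q + q² + q³) has coefficients 1,1,1,1,0,0,0,0,0 for degrees 0…8.
Finally multiplying by (1 + q + q² + q³ + q⁴), the product of all factors after the first has coefficients 1,2,3,4,4,3,2,1,0 for degrees 0…8.
[q⁸] = 1·1 + 1·2 + 1·3 + 1·3 = 9.

9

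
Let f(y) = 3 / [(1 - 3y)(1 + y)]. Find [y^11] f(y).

398580

The denominator gives the recurrence a_n = 2a_(n−1) + 3a_(n−2) for n ≥ 2; the numerator fixes a_0 = 3, a_1 = 6.
Iterating: 3, 6, 21, 60, 183, 546, 1641, 4920, 14763, 44286, 132861, 398580, so a_11 = 398580.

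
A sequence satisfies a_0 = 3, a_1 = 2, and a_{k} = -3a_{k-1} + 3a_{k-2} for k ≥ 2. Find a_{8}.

The ordinary generating function has denominator 1 + 3q - 3q^2.
Iterating the recurrence: a_0,…,a_{8} = 3, 2, 3, -3, 18, -63, 243, -918, 3483.

3483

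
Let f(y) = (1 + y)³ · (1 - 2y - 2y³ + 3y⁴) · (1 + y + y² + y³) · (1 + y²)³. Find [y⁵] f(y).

(1 + y)³ has coefficients 1,3,3,1 for degrees 0…3.
(1 - 2y - 2y³ + 3y⁴) has coefficients 1,-2,0,-2,3,0 for degrees 0…5.
Multiplying by (1 + y + y² + y³) gives running coefficients 1,-1,-1,-3,-1,1 for degrees 0…5.
Finally multiplying by (1 + y²)³, the product of all factors after the first has coefficients 1,-1,2,-6,-1,-11 for degrees 0…5.
[y⁵] = 1·(-11) + 3·(-1) + 3·(-6) + 1·2 = -30.

-30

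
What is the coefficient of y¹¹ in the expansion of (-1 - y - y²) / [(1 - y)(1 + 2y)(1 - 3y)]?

-229881

Partial fractions give a closed form: a_n = (1/2)·1^n + (-1/5)·(-2)^n + (-13/10)·3^n.
At n = 11: a_11 = -229881.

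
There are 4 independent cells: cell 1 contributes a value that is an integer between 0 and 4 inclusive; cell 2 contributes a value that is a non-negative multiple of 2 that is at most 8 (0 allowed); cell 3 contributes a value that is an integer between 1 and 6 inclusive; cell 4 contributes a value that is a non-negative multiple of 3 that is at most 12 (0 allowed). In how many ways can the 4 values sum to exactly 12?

The generating function for the choices is (1 + q + q^2 + q^3 + q^4)·(1 + q^2 + q^4 + q^6 + q^8)·(q + q^2 + q^3 + q^4 + q^5 + q^6)·(1 + q^3 + q^6 + q^9 + q^12); the count is [q^12].
(1 + q + q^2 + q^3 + q^4) has coefficients 1,1,1,1,1 for degrees 0…4.
(1 + q^2 + q^4 + q^6 + q^8) has coefficients 1,0,1,0,1,0,1,0,1,0,0,0,0 for degrees 0…12.
Multiplying by (q + q^2 + q^3 + q^4 + q^5 + q^6) gives running coefficients 0,1,1,2,2,3,3,3,3,3,3,2,2 for degrees 0…12.
Finally multiplying by (1 + q^3 + q^6 + q^9 + q^12), the product of all factors after the first has coefficients 0,1,1,2,3,4,5,6,7,8,9,9,10 for degrees 0…12.
[q^12] = 1·10 + 1·9 + 1·9 + 1·8 + 1·7 = 43.

43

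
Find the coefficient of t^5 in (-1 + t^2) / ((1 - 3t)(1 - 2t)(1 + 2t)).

-360

Partial fractions give a closed form: a_n = (-8/5)·3^n + (3/4)·2^n + (-3/20)·(-2)^n.
At n = 5: a_5 = -360.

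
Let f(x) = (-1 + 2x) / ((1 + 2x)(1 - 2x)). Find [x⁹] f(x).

Partial fractions give a closed form: a_n = (-1)·(-2)^n.
At n = 9: a_9 = 512.

512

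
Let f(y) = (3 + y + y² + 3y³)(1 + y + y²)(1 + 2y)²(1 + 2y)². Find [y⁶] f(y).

(3 + y + y² + 3y³) has coefficients 3,1,1,3 for degrees 0…3.
(1 + y + y²) has coefficients 1,1,1,0,0,0,0 for degrees 0…6.
Multiplying by (1 + 2y)² gives running coefficients 1,5,9,8,4,0,0 for degrees 0…6.
Finally multiplying by (1 + 2y)², the product of all factors after the first has coefficients 1,9,33,64,72,48,16 for degrees 0…6.
[y⁶] = 3·16 + 1·48 + 1·72 + 3·64 = 360.

360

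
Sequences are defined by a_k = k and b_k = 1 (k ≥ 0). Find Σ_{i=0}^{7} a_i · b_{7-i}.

28

Write out a_i and b_{7-i} for i = 0,…,7 and sum the products.
Σ = 0·1 + 1·1 + 2·1 + 3·1 + 4·1 + 5·1 + 6·1 + 7·1 = 28.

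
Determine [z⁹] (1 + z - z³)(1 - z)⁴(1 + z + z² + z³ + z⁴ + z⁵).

(1 + z - z³) has coefficients 1,1,0,-1 for degrees 0…3.
(1 - z)⁴ has coefficients 1,-4,6,-4,1,0,0,0,0,0 for degrees 0…9.
Finally multiplying by (1 + z + z² + z³ + z⁴ + z⁵), the product of all factors after the first has coefficients 1,-3,3,-1,0,0,-1,3,-3,1 for degrees 0…9.
[z⁹] = 1·1 + 1·(-3) − 1·(-1) = -1.

-1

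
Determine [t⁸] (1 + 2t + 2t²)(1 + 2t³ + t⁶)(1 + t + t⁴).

(1 + 2t + 2t²) has coefficients 1,2,2 for degrees 0…2.
(1 + 2t³ + t⁶) has coefficients 1,0,0,2,0,0,1,0,0 for degrees 0…8.
Finally multiplying by (1 + t + t⁴), the product of all factors after the first has coefficients 1,1,0,2,3,0,1,3,0 for degrees 0…8.
[t⁸] = 1·0 + 2·3 + 2·1 = 8.

8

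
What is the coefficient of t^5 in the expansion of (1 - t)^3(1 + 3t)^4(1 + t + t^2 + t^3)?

(1 - t)^3 has coefficients 1,-3,3,-1 for degrees 0…3.
(1 + 3t)^4 has coefficients 1,12,54,108,81,0 for degrees 0…5.
Finally multiplying by (1 + t + t^2 + t^3), the product of all factors after the first has coefficients 1,13,67,175,255,243 for degrees 0…5.
[t^5] = 1·243 − 3·255 + 3·175 − 1·67 = -64.

-64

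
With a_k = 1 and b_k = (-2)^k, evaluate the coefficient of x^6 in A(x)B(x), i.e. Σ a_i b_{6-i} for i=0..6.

43

The convolution is the t^6 coefficient of A(t)B(t).
Σ = 1·64 + 1·(-32) + 1·16 + 1·(-8) + 1·4 + 1·(-2) + 1·1 = 43.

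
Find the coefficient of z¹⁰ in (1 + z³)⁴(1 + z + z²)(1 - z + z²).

(1 + z³)⁴ has coefficients 1,0,0,4,0,0,6,0,0,4,0 for degrees 0…10.
(1 + z + z²) has coefficients 1,1,1,0,0,0,0,0,0,0,0 for degrees 0…10.
Finally multiplying by (1 - z + z²), the product of all factors after the first has coefficients 1,0,1,0,1,0,0,0,0,0,0 for degrees 0…10.
[z¹⁰] = 1·0 + 4·0 + 6·1 + 4·0 = 6.

6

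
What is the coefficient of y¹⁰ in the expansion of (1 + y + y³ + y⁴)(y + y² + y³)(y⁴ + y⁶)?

(1 + y + y³ + y⁴) has coefficients 1,1,0,1,1 for degrees 0…4.
(y + y² + y³) has coefficients 0,1,1,1,0,0,0,0,0,0,0 for degrees 0…10.
Finally multiplying by (y⁴ + y⁶), the product of all factors after the first has coefficients 0,0,0,0,0,1,1,2,1,1,0 for degrees 0…10.
[y¹⁰] = 1·0 + 1·1 + 1·2 + 1·1 = 4.

4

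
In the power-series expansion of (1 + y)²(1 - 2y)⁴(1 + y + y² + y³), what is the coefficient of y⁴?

-13

(1 + y)² has coefficients 1,2,1 for degrees 0…2.
(1 - 2y)⁴ has coefficients 1,-8,24,-32,16 for degrees 0…4.
Finally multiplying by (1 + y + y² + y³), the product of all factors after the first has coefficients 1,-7,17,-15,0 for degrees 0…4.
[y⁴] = 1·0 + 2·(-15) + 1·17 = -13.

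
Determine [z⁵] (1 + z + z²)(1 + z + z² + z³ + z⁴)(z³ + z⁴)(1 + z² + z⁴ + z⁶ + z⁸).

(1 + z + z²) has coefficients 1,1,1 for degrees 0…2.
(1 + z + z² + z³ + z⁴) has coefficients 1,1,1,1,1,0 for degrees 0…5.
Multiplying by (z³ + z⁴) gives running coefficients 0,0,0,1,2,2 for degrees 0…5.
Finally multiplying by (1 + z² + z⁴ + z⁶ + z⁸), the product of all factors after the first has coefficients 0,0,0,1,2,3 for degrees 0…5.
[z⁵] = 1·3 + 1·2 + 1·1 = 6.

6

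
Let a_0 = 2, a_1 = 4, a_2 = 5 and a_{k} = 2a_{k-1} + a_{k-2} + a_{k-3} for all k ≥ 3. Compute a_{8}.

The ordinary generating function has denominator 1 - 2q - q^2 - q^3.
Iterating the recurrence: a_0,…,a_{8} = 2, 4, 5, 16, 41, 103, 263, 670, 1706.

1706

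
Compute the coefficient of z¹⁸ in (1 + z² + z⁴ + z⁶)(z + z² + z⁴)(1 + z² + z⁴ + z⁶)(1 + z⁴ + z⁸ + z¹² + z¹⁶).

(1 + z² + z⁴ + z⁶) has coefficients 1,0,1,0,1,0,1 for degrees 0…6.
(z + z² + z⁴) has coefficients 0,1,1,0,1,0,0,0,0,0,0,0,0,0,0,0,0,0,0 for degrees 0…18.
Multiplying by (1 + z² + z⁴ + z⁶) gives running coefficients 0,1,1,1,2,1,2,1,2,0,1,0,0,0,0,0,0,0,0 for degrees 0…18.
Finally multiplying by (1 + z⁴ + z⁸ + z¹² + z¹⁶), the product of all factors after the first has coefficients 0,1,1,1,2,2,3,2,4,2,4,2,4,2,4,2,4,2,4 for degrees 0…18.
[z¹⁸] = 1·4 + 1·4 + 1·4 + 1·4 = 16.

16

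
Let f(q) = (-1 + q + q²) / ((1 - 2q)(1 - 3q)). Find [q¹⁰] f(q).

The denominator gives the recurrence a_n = 5a_(n−1) − 6a_(n−2) for n ≥ 3; the numerator fixes a_0 = -1, a_1 = -4, a_2 = -13.
Iterating: -1, -4, -13, -41, -127, -389, -1183, -3581, -10807, -32549, -97903, so a_10 = -97903.

-97903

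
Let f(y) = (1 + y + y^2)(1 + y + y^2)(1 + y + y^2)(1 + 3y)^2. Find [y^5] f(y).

(1 + y + y^2) has coefficients 1,1,1 for degrees 0…2.
(1 + y + y^2) has coefficients 1,1,1,0,0,0 for degrees 0…5.
Multiplying by (1 + y + y^2) gives running coefficients 1,2,3,2,1,0 for degrees 0…5.
Finally multiplying by (1 + 3y)^2, the product of all factors after the first has coefficients 1,8,24,38,40,24 for degrees 0…5.
[y^5] = 1·24 + 1·40 + 1·38 = 102.

102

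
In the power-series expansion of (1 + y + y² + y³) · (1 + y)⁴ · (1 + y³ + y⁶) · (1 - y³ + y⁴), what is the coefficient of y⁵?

16

(1 + y + y² + y³) has coefficients 1,1,1,1 for degrees 0…3.
(1 + y)⁴ has coefficients 1,4,6,4,1,0 for degrees 0…5.
Multiplying by (1 + y³ + y⁶) gives running coefficients 1,4,6,5,5,6 for degrees 0…5.
Finally multiplying by (1 - y³ + y⁴), the product of all factors after the first has coefficients 1,4,6,4,2,4 for degrees 0…5.
[y⁵] = 1·4 + 1·2 + 1·4 + 1·6 = 16.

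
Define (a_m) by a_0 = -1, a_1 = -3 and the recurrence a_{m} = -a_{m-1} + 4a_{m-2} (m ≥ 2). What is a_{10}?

4127

The ordinary generating function has denominator 1 + z - 4z^2.
Iterating the recurrence: a_0,…,a_{10} = -1, -3, -1, -11, 7, -51, 79, -283, 599, -1731, 4127.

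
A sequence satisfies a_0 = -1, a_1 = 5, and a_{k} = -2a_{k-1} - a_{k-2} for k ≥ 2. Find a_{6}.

-25

The ordinary generating function has denominator 1 + 2q + q^2.
Iterating the recurrence: a_0,…,a_{6} = -1, 5, -9, 13, -17, 21, -25.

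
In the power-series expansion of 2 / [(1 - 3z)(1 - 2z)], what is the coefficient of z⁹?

116050

Partial fractions give a closed form: a_n = (6)·3^n + (-4)·2^n.
At n = 9: a_9 = 116050.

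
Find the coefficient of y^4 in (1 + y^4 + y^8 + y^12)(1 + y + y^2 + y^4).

2

(1 + y^4 + y^8 + y^12) has coefficients 1,0,0,0,1 for degrees 0…4.
(1 + y + y^2 + y^4) has coefficients 1,1,1,0,1 for degrees 0…4.
[y^4] = 1·1 + 1·1 = 2.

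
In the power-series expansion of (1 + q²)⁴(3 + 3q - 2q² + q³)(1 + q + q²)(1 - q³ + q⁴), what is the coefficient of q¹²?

-8

(1 + q²)⁴ has coefficients 1,0,4,0,6,0,4,0,1 for degrees 0…8.
(3 + 3q - 2q² + q³) has coefficients 3,3,-2,1,0,0,0,0,0,0,0,0,0 for degrees 0…12.
Multiplying by (1 + q + q²) gives running coefficients 3,6,4,2,-1,1,0,0,0,0,0,0,0 for degrees 0…12.
Finally multiplying by (1 - q³ + q⁴), the product of all factors after the first has coefficients 3,6,4,-1,-4,3,2,3,-2,1,0,0,0 for degrees 0…12.
[q¹²] = 1·0 + 4·0 + 6·(-2) + 4·2 + 1·(-4) = -8.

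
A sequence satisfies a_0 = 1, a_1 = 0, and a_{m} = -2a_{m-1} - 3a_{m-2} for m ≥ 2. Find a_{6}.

The ordinary generating function has denominator 1 + 2y + 3y^2.
Iterating the recurrence: a_0,…,a_{6} = 1, 0, -3, 6, -3, -12, 33.

33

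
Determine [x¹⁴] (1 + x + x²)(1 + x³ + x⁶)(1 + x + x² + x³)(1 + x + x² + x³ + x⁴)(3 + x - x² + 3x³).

(1 + x + x²) has coefficients 1,1,1 for degrees 0…2.
(1 + x³ + x⁶) has coefficients 1,0,0,1,0,0,1,0,0,0,0,0,0,0,0 for degrees 0…14.
Multiplying by (1 + x + x² + x³) gives running coefficients 1,1,1,2,1,1,2,1,1,1,0,0,0,0,0 for degrees 0…14.
Multiplying by (1 + x + x² + x³ + x⁴) gives running coefficients 1,2,3,5,6,6,7,7,6,6,5,3,2,1,0 for degrees 0…14.
Finally multiplying by (3 + x - x² + 3x³), the product of all factors after the first has coefficients 3,7,10,19,26,28,36,40,36,38,36,26,22,17,8 for degrees 0…14.
[x¹⁴] = 1·8 + 1·17 + 1·22 = 47.

47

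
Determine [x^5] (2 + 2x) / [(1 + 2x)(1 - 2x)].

32

Partial fractions give a closed form: a_n = (1/2)·(-2)^n + (3/2)·2^n.
At n = 5: a_5 = 32.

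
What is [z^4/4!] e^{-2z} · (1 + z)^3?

The EGF product rule gives c_4 = Σ_{k_1+k_2=4} C(4; k_1,k_2) · ∏ g_i(k_i), where e^{-2z} gives (-2)^k; (1+z)^3 gives the falling factorial (3)_k.
g_1(k) for k = 0…4: 1, -2, 4, -8, 16.
g_2(k) for k = 0…4: 1, 3, 6, 6, 0.
c_4 = Σ_k C(4,k)·g_1(k)·g_2(4−k) = 4·(-2)·6 + 6·4·6 + 4·(-8)·3 + 1·16·1 = −48 + 144 − 96 + 16 = 16.

16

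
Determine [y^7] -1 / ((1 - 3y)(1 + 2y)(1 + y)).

-882

The denominator gives the recurrence a_n = 7a_(n−2) + 6a_(n−3) for n ≥ 3; the numerator fixes a_0 = -1, a_1 = 0, a_2 = -7.
Iterating: -1, 0, -7, -6, -49, -84, -379, -882, so a_7 = -882.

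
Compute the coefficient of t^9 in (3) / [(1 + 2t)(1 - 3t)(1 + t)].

Partial fractions give a closed form: a_n = (12/5)·(-2)^n + (27/20)·3^n + (-3/4)·(-1)^n.
At n = 9: a_9 = 25344.

25344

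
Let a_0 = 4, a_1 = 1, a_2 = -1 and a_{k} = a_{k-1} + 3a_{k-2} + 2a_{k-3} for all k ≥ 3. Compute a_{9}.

The ordinary generating function has denominator 1 - z - 3z^2 - 2z^3.
Iterating the recurrence: a_0,…,a_{9} = 4, 1, -1, 10, 9, 37, 84, 213, 539, 1346.

1346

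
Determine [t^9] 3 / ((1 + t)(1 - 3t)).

44286

The denominator gives the recurrence a_n = 2a_(n−1) + 3a_(n−2) for n ≥ 2; the numerator fixes a_0 = 3, a_1 = 6.
Iterating: 3, 6, 21, 60, 183, 546, 1641, 4920, 14763, 44286, so a_9 = 44286.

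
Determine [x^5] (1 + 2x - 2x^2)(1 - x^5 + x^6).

(1 + 2x - 2x^2) has coefficients 1,2,-2 for degrees 0…2.
(1 - x^5 + x^6) has coefficients 1,0,0,0,0,-1 for degrees 0…5.
[x^5] = 1·(-1) + 2·0 − 2·0 = -1.

-1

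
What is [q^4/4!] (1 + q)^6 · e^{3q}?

The EGF product rule gives c_4 = Σ_{k_1+k_2=4} C(4; k_1,k_2) · ∏ g_i(k_i), where (1+q)^6 gives the falling factorial (6)_k; e^{3q} gives (3)^k.
g_1(k) for k = 0…4: 1, 6, 30, 120, 360.
g_2(k) for k = 0…4: 1, 3, 9, 27, 81.
c_4 = Σ_k C(4,k)·g_1(k)·g_2(4−k) = 1·1·81 + 4·6·27 + 6·30·9 + 4·120·3 + 1·360·1 = 81 + 648 + 1620 + 1440 + 360 = 4149.

4149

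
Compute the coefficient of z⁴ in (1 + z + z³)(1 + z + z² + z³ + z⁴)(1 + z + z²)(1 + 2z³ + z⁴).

15

(1 + z + z³) has coefficients 1,1,0,1 for degrees 0…3.
(1 + z + z² + z³ + z⁴) has coefficients 1,1,1,1,1 for degrees 0…4.
Multiplying by (1 + z + z²) gives running coefficients 1,2,3,3,3 for degrees 0…4.
Finally multiplying by (1 + 2z³ + z⁴), the product of all factors after the first has coefficients 1,2,3,5,8 for degrees 0…4.
[z⁴] = 1·8 + 1·5 + 1·2 = 15.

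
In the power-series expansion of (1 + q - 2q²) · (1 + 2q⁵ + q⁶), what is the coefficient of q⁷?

(1 + q - 2q²) has coefficients 1,1,-2 for degrees 0…2.
(1 + 2q⁵ + q⁶) has coefficients 1,0,0,0,0,2,1,0 for degrees 0…7.
[q⁷] = 1·0 + 1·1 − 2·2 = -3.

-3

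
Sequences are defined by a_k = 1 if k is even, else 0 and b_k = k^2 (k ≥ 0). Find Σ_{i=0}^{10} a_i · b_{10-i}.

Write out a_i and b_{10-i} for i = 0,…,10 and sum the products.
Σ = 1·100 + 0·81 + 1·64 + 0·49 + 1·36 + 0·25 + 1·16 + 0·9 + 1·4 + 0·1 + 1·0 = 220.

220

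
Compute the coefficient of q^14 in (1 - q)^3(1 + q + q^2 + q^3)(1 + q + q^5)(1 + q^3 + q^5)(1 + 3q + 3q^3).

(1 - q)^3 has coefficients 1,-3,3,-1 for degrees 0…3.
(1 + q + q^2 + q^3) has coefficients 1,1,1,1,0,0,0,0,0,0,0,0,0,0,0 for degrees 0…14.
Multiplying by (1 + q + q^5) gives running coefficients 1,2,2,2,1,1,1,1,1,0,0,0,0,0,0 for degrees 0…14.
Multiplying by (1 + q^3 + q^5) gives running coefficients 1,2,2,3,3,4,5,4,4,2,2,2,1,1,0 for degrees 0…14.
Finally multiplying by (1 + 3q + 3q^3), the product of all factors after the first has coefficients 1,5,8,12,18,19,26,28,28,29,20,20,13,10,9 for degrees 0…14.
[q^14] = 1·9 − 3·10 + 3·13 − 1·20 = -2.

-2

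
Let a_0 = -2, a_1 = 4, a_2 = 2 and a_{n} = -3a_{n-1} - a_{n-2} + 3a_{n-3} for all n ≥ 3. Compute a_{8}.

The ordinary generating function has denominator 1 + 3q + q^2 - 3q^3.
Iterating the recurrence: a_0,…,a_{8} = -2, 4, 2, -16, 58, -152, 350, -724, 1366.

1366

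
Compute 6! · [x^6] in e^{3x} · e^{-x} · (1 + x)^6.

The EGF product rule gives c_6 = Σ_{k_1+k_2+k_3=6} C(6; k_1,k_2,k_3) · ∏ g_i(k_i), where e^{3x} gives (3)^k; e^{-x} gives (-1)^k; (1+x)^6 gives the falling factorial (6)_k.
g_1(k) for k = 0…6: 1, 3, 9, 27, 81, 243, 729.
g_2(k) for k = 0…6: 1, -1, 1, -1, 1, -1, 1.
g_3(k) for k = 0…6: 1, 6, 30, 120, 360, 720, 720.
First combine the last two factors: h(k) = Σ_j C(k,j)·g_2(j)·g_3(k−j) for k = 0…6: 1, 5, 19, 47, 37, -151, -185.
c_6 = Σ_k C(6,k)·g_1(k)·h(6−k) = 1·1·(-185) + 6·3·(-151) + 15·9·37 + 20·27·47 + 15·81·19 + 6·243·5 + 1·729·1 = −185 − 2718 + 4995 + 25380 + 23085 + 7290 + 729 = 58576.

58576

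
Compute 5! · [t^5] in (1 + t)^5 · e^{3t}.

The EGF product rule gives c_5 = Σ_{k_1+k_2=5} C(5; k_1,k_2) · ∏ g_i(k_i), where (1+t)^5 gives the falling factorial (5)_k; e^{3t} gives (3)^k.
g_1(k) for k = 0…5: 1, 5, 20, 60, 120, 120.
g_2(k) for k = 0…5: 1, 3, 9, 27, 81, 243.
c_5 = Σ_k C(5,k)·g_1(k)·g_2(5−k) = 1·1·243 + 5·5·81 + 10·20·27 + 10·60·9 + 5·120·3 + 1·120·1 = 243 + 2025 + 5400 + 5400 + 1800 + 120 = 14988.

14988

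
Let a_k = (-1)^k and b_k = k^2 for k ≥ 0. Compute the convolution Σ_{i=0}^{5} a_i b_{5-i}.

Write out a_i and b_{5-i} for i = 0,…,5 and sum the products.
Σ = 1·25 − 1·16 + 1·9 − 1·4 + 1·1 − 1·0 = 15.

15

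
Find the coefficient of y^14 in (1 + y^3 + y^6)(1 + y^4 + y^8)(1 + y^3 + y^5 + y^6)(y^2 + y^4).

(1 + y^3 + y^6) has coefficients 1,0,0,1,0,0,1 for degrees 0…6.
(1 + y^4 + y^8) has coefficients 1,0,0,0,1,0,0,0,1,0,0,0,0,0,0 for degrees 0…14.
Multiplying by (1 + y^3 + y^5 + y^6) gives running coefficients 1,0,0,1,1,1,1,1,1,1,1,1,0,1,1 for degrees 0…14.
Finally multiplying by (y^2 + y^4), the product of all factors after the first has coefficients 0,0,1,0,1,1,1,2,2,2,2,2,2,2,1 for degrees 0…14.
[y^14] = 1·1 + 1·2 + 1·2 = 5.

5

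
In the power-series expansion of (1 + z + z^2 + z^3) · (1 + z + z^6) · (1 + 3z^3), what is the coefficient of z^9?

4

(1 + z + z^2 + z^3) has coefficients 1,1,1,1 for degrees 0…3.
(1 + z + z^6) has coefficients 1,1,0,0,0,0,1,0,0,0 for degrees 0…9.
Finally multiplying by (1 + 3z^3), the product of all factors after the first has coefficients 1,1,0,3,3,0,1,0,0,3 for degrees 0…9.
[z^9] = 1·3 + 1·0 + 1·0 + 1·1 = 4.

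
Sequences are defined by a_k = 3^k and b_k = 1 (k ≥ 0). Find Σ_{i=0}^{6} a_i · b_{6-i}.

1093

The convolution is the x^6 coefficient of A(x)B(x).
Σ = 1·1 + 3·1 + 9·1 + 27·1 + 81·1 + 243·1 + 729·1 = 1093.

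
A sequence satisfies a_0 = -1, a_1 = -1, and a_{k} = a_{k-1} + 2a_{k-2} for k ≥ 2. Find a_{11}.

The ordinary generating function has denominator 1 - q - 2q^2.
Iterating the recurrence: a_0,…,a_{11} = -1, -1, -3, -5, -11, -21, -43, -85, -171, -341, -683, -1365.

-1365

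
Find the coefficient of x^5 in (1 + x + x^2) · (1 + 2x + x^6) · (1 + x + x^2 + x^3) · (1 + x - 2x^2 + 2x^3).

(1 + x + x^2) has coefficients 1,1,1 for degrees 0…2.
(1 + 2x + x^6) has coefficients 1,2,0,0,0,0 for degrees 0…5.
Multiplying by (1 + x + x^2 + x^3) gives running coefficients 1,3,3,3,2,0 for degrees 0…5.
Finally multiplying by (1 + x - 2x^2 + 2x^3), the product of all factors after the first has coefficients 1,4,4,2,5,2 for degrees 0…5.
[x^5] = 1·2 + 1·5 + 1·2 = 9.

9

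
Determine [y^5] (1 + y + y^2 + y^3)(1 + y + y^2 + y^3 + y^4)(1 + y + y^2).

(1 + y + y^2 + y^3) has coefficients 1,1,1,1 for degrees 0…3.
(1 + y + y^2 + y^3 + y^4) has coefficients 1,1,1,1,1,0 for degrees 0…5.
Finally multiplying by (1 + y + y^2), the product of all factors after the first has coefficients 1,2,3,3,3,2 for degrees 0…5.
[y^5] = 1·2 + 1·3 + 1·3 + 1·3 = 11.

11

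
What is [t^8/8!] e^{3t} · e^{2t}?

The EGF product rule gives c_8 = Σ_{k_1+k_2=8} C(8; k_1,k_2) · ∏ g_i(k_i), where e^{3t} gives (3)^k; e^{2t} gives (2)^k.
g_1(k) for k = 0…8: 1, 3, 9, 27, 81, 243, 729, 2187, 6561.
g_2(k) for k = 0…8: 1, 2, 4, 8, 16, 32, 64, 128, 256.
c_8 = Σ_k C(8,k)·g_1(k)·g_2(8−k) = 1·1·256 + 8·3·128 + 28·9·64 + 56·27·32 + 70·81·16 + 56·243·8 + 28·729·4 + 8·2187·2 + 1·6561·1 = 256 + 3072 + 16128 + 48384 + 90720 + 108864 + 81648 + 34992 + 6561 = 390625.

390625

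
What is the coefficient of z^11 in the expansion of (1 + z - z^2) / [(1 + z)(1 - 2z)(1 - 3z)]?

Partial fractions give a closed form: a_n = (-1/12)·(-1)^n + (-5/3)·2^n + (11/4)·3^n.
At n = 11: a_11 = 483741.

483741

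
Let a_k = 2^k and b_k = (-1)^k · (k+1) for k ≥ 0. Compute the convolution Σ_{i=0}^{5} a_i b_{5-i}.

12

This is [x^5] in the product of the two ordinary generating functions.
Σ = 1·(-6) + 2·5 + 4·(-4) + 8·3 + 16·(-2) + 32·1 = 12.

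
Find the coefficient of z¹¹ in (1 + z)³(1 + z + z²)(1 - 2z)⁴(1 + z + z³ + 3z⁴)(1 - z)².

(1 + z)³ has coefficients 1,3,3,1 for degrees 0…3.
(1 + z + z²) has coefficients 1,1,1,0,0,0,0,0,0,0,0,0 for degrees 0…11.
Multiplying by (1 - 2z)⁴ gives running coefficients 1,-7,17,-16,8,-16,16,0,0,0,0,0 for degrees 0…11.
Multiplying by (1 + z + z³ + 3z⁴) gives running coefficients 1,-6,10,2,-12,-12,35,-24,8,-32,48,0 for degrees 0…11.
Finally multiplying by (1 - z)², the product of all factors after the first has coefficients 1,-8,23,-24,-6,14,47,-106,91,-72,120,-128 for degrees 0…11.
[z¹¹] = 1·(-128) + 3·120 + 3·(-72) + 1·91 = 107.

107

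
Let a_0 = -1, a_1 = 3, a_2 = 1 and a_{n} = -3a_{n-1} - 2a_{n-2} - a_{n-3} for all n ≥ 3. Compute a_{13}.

The ordinary generating function has denominator 1 + 3x + 2x^2 + x^3.
Iterating the recurrence: a_0,…,a_{13} = -1, 3, 1, -8, 19, -42, 96, -223, 519, -1207, 2806, -6523, 15164, -35252.

-35252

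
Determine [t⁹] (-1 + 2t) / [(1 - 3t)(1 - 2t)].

-19683

Partial fractions give a closed form: a_n = (-1)·3^n.
At n = 9: a_9 = -19683.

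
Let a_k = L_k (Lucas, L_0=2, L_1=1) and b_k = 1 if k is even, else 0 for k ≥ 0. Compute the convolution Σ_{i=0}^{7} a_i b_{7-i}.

This is [x^7] in the product of the two ordinary generating functions.
Σ = 2·0 + 1·1 + 3·0 + 4·1 + 7·0 + 11·1 + 18·0 + 29·1 = 45.

45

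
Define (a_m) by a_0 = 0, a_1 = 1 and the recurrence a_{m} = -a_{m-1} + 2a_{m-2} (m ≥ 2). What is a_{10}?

The ordinary generating function has denominator 1 + z - 2z^2.
Iterating the recurrence: a_0,…,a_{10} = 0, 1, -1, 3, -5, 11, -21, 43, -85, 171, -341.

-341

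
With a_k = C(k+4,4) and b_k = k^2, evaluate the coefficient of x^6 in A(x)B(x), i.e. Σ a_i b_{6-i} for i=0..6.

The convolution is the t^6 coefficient of A(t)B(t).
Σ = 1·36 + 5·25 + 15·16 + 35·9 + 70·4 + 126·1 + 210·0 = 1122.

1122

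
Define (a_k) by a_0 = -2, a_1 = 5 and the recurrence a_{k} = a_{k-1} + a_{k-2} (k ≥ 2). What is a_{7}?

The ordinary generating function has denominator 1 - y - y^2.
Iterating the recurrence: a_0,…,a_{7} = -2, 5, 3, 8, 11, 19, 30, 49.

49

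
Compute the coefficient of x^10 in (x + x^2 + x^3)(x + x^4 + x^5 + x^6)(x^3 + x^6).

(x + x^2 + x^3) has coefficients 0,1,1,1 for degrees 0…3.
(x + x^4 + x^5 + x^6) has coefficients 0,1,0,0,1,1,1,0,0,0,0 for degrees 0…10.
Finally multiplying by (x^3 + x^6), the product of all factors after the first has coefficients 0,0,0,0,1,0,0,2,1,1,1 for degrees 0…10.
[x^10] = 1·1 + 1·1 + 1·2 = 4.

4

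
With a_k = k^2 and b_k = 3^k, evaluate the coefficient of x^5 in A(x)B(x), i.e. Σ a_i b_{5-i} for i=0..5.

343

The convolution is the x^5 coefficient of A(x)B(x).
Σ = 0·243 + 1·81 + 4·27 + 9·9 + 16·3 + 25·1 = 343.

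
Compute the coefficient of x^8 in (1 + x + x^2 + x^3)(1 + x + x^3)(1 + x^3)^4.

16

(1 + x + x^2 + x^3) has coefficients 1,1,1,1 for degrees 0…3.
(1 + x + x^3) has coefficients 1,1,0,1,0,0,0,0,0 for degrees 0…8.
Finally multiplying by (1 + x^3)^4, the product of all factors after the first has coefficients 1,1,0,5,4,0,10,6,0 for degrees 0…8.
[x^8] = 1·0 + 1·6 + 1·10 + 1·0 = 16.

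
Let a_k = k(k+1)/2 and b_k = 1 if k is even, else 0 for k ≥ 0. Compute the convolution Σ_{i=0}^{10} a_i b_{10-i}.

125

The convolution is the x^10 coefficient of A(x)B(x).
Σ = 0·1 + 1·0 + 3·1 + 6·0 + 10·1 + 15·0 + 21·1 + 28·0 + 36·1 + 45·0 + 55·1 = 125.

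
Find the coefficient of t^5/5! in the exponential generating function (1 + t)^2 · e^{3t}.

The EGF product rule gives c_5 = Σ_{k_1+k_2=5} C(5; k_1,k_2) · ∏ g_i(k_i), where (1+t)^2 gives the falling factorial (2)_k; e^{3t} gives (3)^k.
g_1(k) for k = 0…5: 1, 2, 2, 0, 0, 0.
g_2(k) for k = 0…5: 1, 3, 9, 27, 81, 243.
c_5 = Σ_k C(5,k)·g_1(k)·g_2(5−k) = 1·1·243 + 5·2·81 + 10·2·27 = 243 + 810 + 540 = 1593.

1593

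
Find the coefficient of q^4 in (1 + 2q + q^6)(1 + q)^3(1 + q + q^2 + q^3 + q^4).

(1 + 2q + q^6) has coefficients 1,2,0,0,0 for degrees 0…4.
(1 + q)^3 has coefficients 1,3,3,1,0 for degrees 0…4.
Finally multiplying by (1 + q + q^2 + q^3 + q^4), the product of all factors after the first has coefficients 1,4,7,8,8 for degrees 0…4.
[q^4] = 1·8 + 2·8 = 24.

24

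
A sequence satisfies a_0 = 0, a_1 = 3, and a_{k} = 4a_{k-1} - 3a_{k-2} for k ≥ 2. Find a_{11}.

265719

The ordinary generating function has denominator 1 - 4z + 3z^2.
Iterating the recurrence: a_0,…,a_{11} = 0, 3, 12, 39, 120, 363, 1092, 3279, 9840, 29523, 88572, 265719.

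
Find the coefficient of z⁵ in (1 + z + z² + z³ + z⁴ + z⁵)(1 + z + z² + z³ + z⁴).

(1 + z + z² + z³ + z⁴ + z⁵) has coefficients 1,1,1,1,1,1 for degrees 0…5.
(1 + z + z² + z³ + z⁴) has coefficients 1,1,1,1,1,0 for degrees 0…5.
[z⁵] = 1·0 + 1·1 + 1·1 + 1·1 + 1·1 + 1·1 = 5.

5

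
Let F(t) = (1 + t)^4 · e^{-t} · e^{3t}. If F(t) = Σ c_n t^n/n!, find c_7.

30144

The EGF product rule gives c_7 = Σ_{k_1+k_2+k_3=7} C(7; k_1,k_2,k_3) · ∏ g_i(k_i), where (1+t)^4 gives the falling factorial (4)_k; e^{-t} gives (-1)^k; e^{3t} gives (3)^k.
g_1(k) for k = 0…7: 1, 4, 12, 24, 24, 0, 0, 0.
g_2(k) for k = 0…7: 1, -1, 1, -1, 1, -1, 1, -1.
g_3(k) for k = 0…7: 1, 3, 9, 27, 81, 243, 729, 2187.
First combine the last two factors: h(k) = Σ_j C(k,j)·g_2(j)·g_3(k−j) for k = 0…7: 1, 2, 4, 8, 16, 32, 64, 128.
c_7 = Σ_k C(7,k)·g_1(k)·h(7−k) = 1·1·128 + 7·4·64 + 21·12·32 + 35·24·16 + 35·24·8 = 128 + 1792 + 8064 + 13440 + 6720 = 30144.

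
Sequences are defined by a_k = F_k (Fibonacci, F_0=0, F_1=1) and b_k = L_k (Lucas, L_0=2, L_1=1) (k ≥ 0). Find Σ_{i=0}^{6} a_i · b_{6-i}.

The convolution is the t^6 coefficient of A(t)B(t).
Σ = 0·18 + 1·11 + 1·7 + 2·4 + 3·3 + 5·1 + 8·2 = 56.

56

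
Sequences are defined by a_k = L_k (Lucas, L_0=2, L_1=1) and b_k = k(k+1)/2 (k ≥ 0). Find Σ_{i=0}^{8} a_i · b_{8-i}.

442

The convolution is the t^8 coefficient of A(t)B(t).
Σ = 2·36 + 1·28 + 3·21 + 4·15 + 7·10 + 11·6 + 18·3 + 29·1 + 47·0 = 442.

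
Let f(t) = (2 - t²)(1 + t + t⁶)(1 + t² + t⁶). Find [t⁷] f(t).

2

(2 - t²) has coefficients 2,0,-1 for degrees 0…2.
(1 + t + t⁶) has coefficients 1,1,0,0,0,0,1,0 for degrees 0…7.
Finally multiplying by (1 + t² + t⁶), the product of all factors after the first has coefficients 1,1,1,1,0,0,2,1 for degrees 0…7.
[t⁷] = 2·1 − 1·0 = 2.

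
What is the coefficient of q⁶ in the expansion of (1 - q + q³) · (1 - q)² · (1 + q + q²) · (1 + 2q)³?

5

(1 - q + q³) has coefficients 1,-1,0,1 for degrees 0…3.
(1 - q)² has coefficients 1,-2,1,0,0,0,0 for degrees 0…6.
Multiplying by (1 + q + q²) gives running coefficients 1,-1,0,-1,1,0,0 for degrees 0…6.
Finally multiplying by (1 + 2q)³, the product of all factors after the first has coefficients 1,5,6,-5,-13,-6,4 for degrees 0…6.
[q⁶] = 1·4 − 1·(-6) + 1·(-5) = 5.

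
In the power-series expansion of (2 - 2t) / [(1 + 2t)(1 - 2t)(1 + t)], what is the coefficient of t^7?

-340

Partial fractions give a closed form: a_n = (3)·(-2)^n + (1/3)·2^n + (-4/3)·(-1)^n.
At n = 7: a_7 = -340.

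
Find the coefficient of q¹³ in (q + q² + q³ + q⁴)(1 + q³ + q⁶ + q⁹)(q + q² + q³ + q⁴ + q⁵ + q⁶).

(q + q² + q³ + q⁴) has coefficients 0,1,1,1,1 for degrees 0…4.
(1 + q³ + q⁶ + q⁹) has coefficients 1,0,0,1,0,0,1,0,0,1,0,0,0,0 for degrees 0…13.
Finally multiplying by (q + q² + q³ + q⁴ + q⁵ + q⁶), the product of all factors after the first has coefficients 0,1,1,1,2,2,2,2,2,2,2,2,2,1 for degrees 0…13.
[q¹³] = 1·2 + 1·2 + 1·2 + 1·2 = 8.

8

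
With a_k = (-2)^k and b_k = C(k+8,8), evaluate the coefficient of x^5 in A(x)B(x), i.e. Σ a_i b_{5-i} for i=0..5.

709

Write out a_i and b_{5-i} for i = 0,…,5 and sum the products.
Σ = 1·1287 − 2·495 + 4·165 − 8·45 + 16·9 − 32·1 = 709.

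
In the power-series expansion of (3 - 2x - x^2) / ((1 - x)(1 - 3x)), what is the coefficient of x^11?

The denominator gives the recurrence a_n = 4a_(n−1) − 3a_(n−2) for n ≥ 3; the numerator fixes a_0 = 3, a_1 = 10, a_2 = 30.
Iterating: 3, 10, 30, 90, 270, 810, 2430, 7290, 21870, 65610, 196830, 590490, so a_11 = 590490.

590490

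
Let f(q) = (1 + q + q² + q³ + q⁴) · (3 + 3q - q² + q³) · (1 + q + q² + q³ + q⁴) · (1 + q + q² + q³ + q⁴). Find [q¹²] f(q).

16

(1 + q + q² + q³ + q⁴) has coefficients 1,1,1,1,1 for degrees 0…4.
(3 + 3q - q² + q³) has coefficients 3,3,-1,1,0,0,0,0,0,0,0,0,0 for degrees 0…12.
Multiplying by (1 + q + q² + q³ + q⁴) gives running coefficients 3,6,5,6,6,3,0,1,0,0,0,0,0 for degrees 0…12.
Finally multiplying by (1 + q + q² + q³ + q⁴), the product of all factors after the first has coefficients 3,9,14,20,26,26,20,16,10,4,1,1,0 for degrees 0…12.
[q¹²] = 1·0 + 1·1 + 1·1 + 1·4 + 1·10 = 16.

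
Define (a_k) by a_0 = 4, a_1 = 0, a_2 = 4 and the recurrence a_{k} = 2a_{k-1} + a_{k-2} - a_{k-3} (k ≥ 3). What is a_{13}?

The ordinary generating function has denominator 1 - 2x - x^2 + x^3.
Iterating the recurrence: a_0,…,a_{13} = 4, 0, 4, 4, 12, 24, 56, 124, 280, 628, 1412, 3172, 7128, 16016.

16016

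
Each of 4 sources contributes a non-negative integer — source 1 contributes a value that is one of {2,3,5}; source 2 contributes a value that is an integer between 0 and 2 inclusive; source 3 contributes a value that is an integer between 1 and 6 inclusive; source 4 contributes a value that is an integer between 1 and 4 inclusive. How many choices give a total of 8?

The generating function for the choices is (y^2 + y^3 + y^5)·(1 + y + y^2)·(y + y^2 + y^3 + y^4 + y^5 + y^6)·(y + y^2 + y^3 + y^4); the count is [y^8].
(y^2 + y^3 + y^5) has coefficients 0,0,1,1,0,1 for degrees 0…5.
(1 + y + y^2) has coefficients 1,1,1,0,0,0,0,0,0 for degrees 0…8.
Multiplying by (y + y^2 + y^3 + y^4 + y^5 + y^6) gives running coefficients 0,1,2,3,3,3,3,2,1 for degrees 0…8.
Finally multiplying by (y + y^2 + y^3 + y^4), the product of all factors after the first has coefficients 0,0,1,3,6,9,11,12,11 for degrees 0…8.
[y^8] = 1·11 + 1·9 + 1·3 = 23.

23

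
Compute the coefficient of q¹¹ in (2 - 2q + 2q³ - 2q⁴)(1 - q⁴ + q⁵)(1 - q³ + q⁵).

(2 - 2q + 2q³ - 2q⁴) has coefficients 2,-2,0,2,-2 for degrees 0…4.
(1 - q⁴ + q⁵) has coefficients 1,0,0,0,-1,1,0,0,0,0,0,0 for degrees 0…11.
Finally multiplying by (1 - q³ + q⁵), the product of all factors after the first has coefficients 1,0,0,-1,-1,2,0,1,-1,-1,1,0 for degrees 0…11.
[q¹¹] = 2·0 − 2·1 + 2·(-1) − 2·1 = -6.

-6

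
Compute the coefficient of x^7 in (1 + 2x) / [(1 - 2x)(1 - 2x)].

1920

The denominator gives the recurrence a_n = 4a_(n−1) − 4a_(n−2) for n ≥ 2; the numerator fixes a_0 = 1, a_1 = 6.
Iterating: 1, 6, 20, 56, 144, 352, 832, 1920, so a_7 = 1920.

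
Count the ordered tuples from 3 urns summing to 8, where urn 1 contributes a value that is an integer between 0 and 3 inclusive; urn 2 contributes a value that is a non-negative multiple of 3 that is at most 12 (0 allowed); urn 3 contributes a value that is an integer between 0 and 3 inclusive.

The generating function for the choices is (1 + y + y^2 + y^3)·(1 + y^3 + y^6 + y^9 + y^12)·(1 + y + y^2 + y^3); the count is [y^8].
(1 + y + y^2 + y^3) has coefficients 1,1,1,1 for degrees 0…3.
(1 + y^3 + y^6 + y^9 + y^12) has coefficients 1,0,0,1,0,0,1,0,0 for degrees 0…8.
Finally multiplying by (1 + y + y^2 + y^3), the product of all factors after the first has coefficients 1,1,1,2,1,1,2,1,1 for degrees 0…8.
[y^8] = 1·1 + 1·1 + 1·2 + 1·1 = 5.

5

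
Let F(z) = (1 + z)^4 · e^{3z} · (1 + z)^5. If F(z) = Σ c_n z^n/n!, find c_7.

The EGF product rule gives c_7 = Σ_{k_1+k_2+k_3=7} C(7; k_1,k_2,k_3) · ∏ g_i(k_i), where (1+z)^4 gives the falling factorial (4)_k; e^{3z} gives (3)^k; (1+z)^5 gives the falling factorial (5)_k.
g_1(k) for k = 0…7: 1, 4, 12, 24, 24, 0, 0, 0.
g_2(k) for k = 0…7: 1, 3, 9, 27, 81, 243, 729, 2187.
g_3(k) for k = 0…7: 1, 5, 20, 60, 120, 120, 0, 0.
First combine the last two factors: h(k) = Σ_j C(k,j)·g_2(j)·g_3(k−j) for k = 0…7: 1, 8, 59, 402, 2541, 14988, 83079, 435942.
c_7 = Σ_k C(7,k)·g_1(k)·h(7−k) = 1·1·435942 + 7·4·83079 + 21·12·14988 + 35·24·2541 + 35·24·402 = 435942 + 2326212 + 3776976 + 2134440 + 337680 = 9011250.

9011250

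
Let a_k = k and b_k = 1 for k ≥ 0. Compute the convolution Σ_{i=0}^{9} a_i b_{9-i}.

This is [x^9] in the product of the two ordinary generating functions.
Σ = 0·1 + 1·1 + 2·1 + 3·1 + 4·1 + 5·1 + 6·1 + 7·1 + 8·1 + 9·1 = 45.

45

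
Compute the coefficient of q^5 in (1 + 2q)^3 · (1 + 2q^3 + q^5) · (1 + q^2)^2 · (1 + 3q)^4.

(1 + 2q)^3 has coefficients 1,6,12,8 for degrees 0…3.
(1 + 2q^3 + q^5) has coefficients 1,0,0,2,0,1 for degrees 0…5.
Multiplying by (1 + q^2)^2 gives running coefficients 1,0,2,2,1,5 for degrees 0…5.
Finally multiplying by (1 + 3q)^4, the product of all factors after the first has coefficients 1,12,56,134,214,341 for degrees 0…5.
[q^5] = 1·341 + 6·214 + 12·134 + 8·56 = 3681.

3681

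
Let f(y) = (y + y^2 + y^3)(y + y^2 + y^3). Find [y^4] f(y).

(y + y^2 + y^3) has coefficients 0,1,1,1 for degrees 0…3.
(y + y^2 + y^3) has coefficients 0,1,1,1,0 for degrees 0…4.
[y^4] = 1·1 + 1·1 + 1·1 = 3.

3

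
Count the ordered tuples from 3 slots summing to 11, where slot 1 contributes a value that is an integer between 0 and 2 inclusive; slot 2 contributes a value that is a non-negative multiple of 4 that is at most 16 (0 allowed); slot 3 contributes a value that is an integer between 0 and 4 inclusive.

3

The generating function for the choices is (1 + y + y^2)·(1 + y^4 + y^8 + y^12 + y^16)·(1 + y + y^2 + y^3 + y^4); the count is [y^11].
(1 + y + y^2) has coefficients 1,1,1 for degrees 0…2.
(1 + y^4 + y^8 + y^12 + y^16) has coefficients 1,0,0,0,1,0,0,0,1,0,0,0 for degrees 0…11.
Finally multiplying by (1 + y + y^2 + y^3 + y^4), the product of all factors after the first has coefficients 1,1,1,1,2,1,1,1,2,1,1,1 for degrees 0…11.
[y^11] = 1·1 + 1·1 + 1·1 = 3.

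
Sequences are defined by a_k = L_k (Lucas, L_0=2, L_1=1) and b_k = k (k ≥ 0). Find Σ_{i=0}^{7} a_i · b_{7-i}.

112

Write out a_i and b_{7-i} for i = 0,…,7 and sum the products.
Σ = 2·7 + 1·6 + 3·5 + 4·4 + 7·3 + 11·2 + 18·1 + 29·0 = 112.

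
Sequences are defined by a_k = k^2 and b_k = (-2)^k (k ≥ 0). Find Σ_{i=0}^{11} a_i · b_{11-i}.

The convolution is the x^11 coefficient of A(x)B(x).
Σ = 0·(-2048) + 1·1024 + 4·(-512) + 9·256 + 16·(-128) + 25·64 + 36·(-32) + 49·16 + 64·(-8) + 81·4 + 100·(-2) + 121·1 = 197.

197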